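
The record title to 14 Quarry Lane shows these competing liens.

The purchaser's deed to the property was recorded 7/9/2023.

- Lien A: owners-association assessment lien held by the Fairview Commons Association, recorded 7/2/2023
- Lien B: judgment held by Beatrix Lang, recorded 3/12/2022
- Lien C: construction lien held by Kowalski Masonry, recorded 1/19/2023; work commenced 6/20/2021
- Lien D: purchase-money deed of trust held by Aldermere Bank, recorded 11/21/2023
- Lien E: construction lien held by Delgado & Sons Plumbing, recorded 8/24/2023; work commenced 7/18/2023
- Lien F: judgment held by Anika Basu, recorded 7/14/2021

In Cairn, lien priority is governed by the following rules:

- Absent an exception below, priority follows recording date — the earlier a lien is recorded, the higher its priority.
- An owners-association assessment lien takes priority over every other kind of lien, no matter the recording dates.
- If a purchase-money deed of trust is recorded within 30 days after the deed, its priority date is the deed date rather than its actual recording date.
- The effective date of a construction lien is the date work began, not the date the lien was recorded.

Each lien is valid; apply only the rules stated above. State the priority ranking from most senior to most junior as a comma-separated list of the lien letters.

Effective dates: C relates back to 6/20/2021 (work commenced); D missed the 30-day window (135 days after the deed), so its recording date stands; E's effective date is 7/18/2023, when work began.
As an owners-association assessment lien, A is senior to every other lien.
Remaining liens by effective date: C (6/20/2021), F (7/14/2021), B (3/12/2022), E (7/18/2023), D (11/21/2023).

A, C, F, B, E, D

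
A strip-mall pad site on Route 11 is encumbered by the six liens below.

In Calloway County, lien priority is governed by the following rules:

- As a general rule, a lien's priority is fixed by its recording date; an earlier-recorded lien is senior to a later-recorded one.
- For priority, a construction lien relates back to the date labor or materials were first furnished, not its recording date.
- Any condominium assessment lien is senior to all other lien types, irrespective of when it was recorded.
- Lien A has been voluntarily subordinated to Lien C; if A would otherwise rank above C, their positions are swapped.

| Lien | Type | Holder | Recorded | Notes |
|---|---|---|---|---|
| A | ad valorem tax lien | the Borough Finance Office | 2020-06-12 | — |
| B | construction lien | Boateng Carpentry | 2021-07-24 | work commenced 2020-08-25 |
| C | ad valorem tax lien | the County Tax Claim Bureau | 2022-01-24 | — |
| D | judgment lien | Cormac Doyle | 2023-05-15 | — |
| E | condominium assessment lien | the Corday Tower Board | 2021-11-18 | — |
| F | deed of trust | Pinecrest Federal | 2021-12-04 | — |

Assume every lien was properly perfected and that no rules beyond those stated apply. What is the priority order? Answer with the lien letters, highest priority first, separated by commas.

First, effective dates: B is treated as recorded 2020-08-25, the work-commencement date.
E is a condominium assessment lien, so it outranks all other liens regardless of date.
The other liens, earliest effective date first: A (2020-06-12), B (2020-08-25), F (2021-12-04), C (2022-01-24), D (2023-05-15).
A is senior to C before the subordination, so the two trade places.

E, C, B, F, A, D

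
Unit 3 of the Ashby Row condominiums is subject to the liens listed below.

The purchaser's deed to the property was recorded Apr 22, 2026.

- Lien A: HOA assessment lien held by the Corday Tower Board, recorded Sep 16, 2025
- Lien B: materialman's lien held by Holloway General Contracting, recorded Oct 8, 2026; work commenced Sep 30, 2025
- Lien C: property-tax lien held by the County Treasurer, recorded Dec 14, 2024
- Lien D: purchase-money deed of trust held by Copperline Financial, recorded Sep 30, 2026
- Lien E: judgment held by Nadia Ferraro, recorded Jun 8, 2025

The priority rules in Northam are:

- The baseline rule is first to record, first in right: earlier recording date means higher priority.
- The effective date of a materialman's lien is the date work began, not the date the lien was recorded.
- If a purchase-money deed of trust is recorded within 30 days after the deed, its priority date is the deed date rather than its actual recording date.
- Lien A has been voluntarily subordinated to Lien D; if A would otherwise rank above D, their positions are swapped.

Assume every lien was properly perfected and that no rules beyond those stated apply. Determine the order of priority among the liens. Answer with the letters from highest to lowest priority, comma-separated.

First, effective dates: B's effective date is Sep 30, 2025, when work began; D was recorded 161 days after the deed, outside the 30-day window, so it keeps its recording date.
By effective date, earliest first: C (Dec 14, 2024), E (Jun 8, 2025), A (Sep 16, 2025), B (Sep 30, 2025), D (Sep 30, 2026).
The subordination applies — A was senior to D — so A and D swap.

C, E, D, B, A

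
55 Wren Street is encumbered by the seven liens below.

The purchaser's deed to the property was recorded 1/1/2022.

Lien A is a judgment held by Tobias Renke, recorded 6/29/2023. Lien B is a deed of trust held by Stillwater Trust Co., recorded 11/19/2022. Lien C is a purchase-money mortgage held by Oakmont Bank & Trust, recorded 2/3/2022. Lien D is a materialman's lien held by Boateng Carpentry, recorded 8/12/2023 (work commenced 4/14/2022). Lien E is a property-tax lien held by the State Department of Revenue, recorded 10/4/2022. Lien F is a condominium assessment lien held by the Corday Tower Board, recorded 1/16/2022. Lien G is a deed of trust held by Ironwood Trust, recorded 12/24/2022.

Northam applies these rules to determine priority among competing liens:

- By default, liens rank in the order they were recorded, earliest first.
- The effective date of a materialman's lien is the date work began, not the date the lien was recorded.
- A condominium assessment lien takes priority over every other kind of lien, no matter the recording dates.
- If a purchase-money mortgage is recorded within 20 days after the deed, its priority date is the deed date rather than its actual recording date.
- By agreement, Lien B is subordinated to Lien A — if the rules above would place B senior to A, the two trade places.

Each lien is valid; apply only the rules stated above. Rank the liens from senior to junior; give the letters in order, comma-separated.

Adjusting effective dates: C was recorded 33 days after the deed, outside the 20-day window, so it keeps its recording date; D relates back to 4/14/2022 (work commenced).
F, as a condominium assessment lien, has superpriority and ranks first.
The other liens, earliest effective date first: C (2/3/2022), D (4/14/2022), E (10/4/2022), B (11/19/2022), G (12/24/2022), A (6/29/2023).
The subordination applies — B was senior to A — so B and A swap.

F, C, D, E, A, G, B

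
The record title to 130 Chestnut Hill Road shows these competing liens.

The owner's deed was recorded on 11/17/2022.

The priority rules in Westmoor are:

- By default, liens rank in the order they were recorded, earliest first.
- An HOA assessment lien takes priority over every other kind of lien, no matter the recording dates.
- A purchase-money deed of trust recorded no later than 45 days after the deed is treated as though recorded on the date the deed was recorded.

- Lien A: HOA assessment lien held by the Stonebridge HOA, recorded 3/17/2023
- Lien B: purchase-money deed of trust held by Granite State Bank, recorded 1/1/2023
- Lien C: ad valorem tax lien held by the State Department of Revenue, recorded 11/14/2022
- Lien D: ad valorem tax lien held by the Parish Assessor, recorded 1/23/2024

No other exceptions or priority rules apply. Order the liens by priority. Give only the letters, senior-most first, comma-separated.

Effective dates after the stated exceptions: B relates back to the deed date 11/17/2022.
A, as an HOA assessment lien, has superpriority and ranks first.
Among the remaining liens, by effective date: C (11/14/2022), B (11/17/2022), D (1/23/2024).

A, C, B, D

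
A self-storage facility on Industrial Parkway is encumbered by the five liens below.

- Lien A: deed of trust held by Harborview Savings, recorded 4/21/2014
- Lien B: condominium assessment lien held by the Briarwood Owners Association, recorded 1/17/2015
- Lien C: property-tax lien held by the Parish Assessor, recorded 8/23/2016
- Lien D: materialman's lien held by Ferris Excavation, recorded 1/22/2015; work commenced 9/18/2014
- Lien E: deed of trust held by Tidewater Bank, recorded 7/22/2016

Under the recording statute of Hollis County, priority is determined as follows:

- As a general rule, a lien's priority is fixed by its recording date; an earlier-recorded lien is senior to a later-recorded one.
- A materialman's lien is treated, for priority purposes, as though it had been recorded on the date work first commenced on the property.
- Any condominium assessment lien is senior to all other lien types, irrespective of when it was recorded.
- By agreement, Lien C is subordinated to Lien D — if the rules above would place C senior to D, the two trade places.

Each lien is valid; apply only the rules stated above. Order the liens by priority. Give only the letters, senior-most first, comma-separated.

First, effective dates: D's effective date is 9/18/2014, when work began.
As a condominium assessment lien, B is senior to every other lien.
Ordering the rest by effective date: A (4/21/2014), D (9/18/2014), E (7/22/2016), C (8/23/2016).
C already ranks below D; the subordination has no effect.

B, A, D, E, C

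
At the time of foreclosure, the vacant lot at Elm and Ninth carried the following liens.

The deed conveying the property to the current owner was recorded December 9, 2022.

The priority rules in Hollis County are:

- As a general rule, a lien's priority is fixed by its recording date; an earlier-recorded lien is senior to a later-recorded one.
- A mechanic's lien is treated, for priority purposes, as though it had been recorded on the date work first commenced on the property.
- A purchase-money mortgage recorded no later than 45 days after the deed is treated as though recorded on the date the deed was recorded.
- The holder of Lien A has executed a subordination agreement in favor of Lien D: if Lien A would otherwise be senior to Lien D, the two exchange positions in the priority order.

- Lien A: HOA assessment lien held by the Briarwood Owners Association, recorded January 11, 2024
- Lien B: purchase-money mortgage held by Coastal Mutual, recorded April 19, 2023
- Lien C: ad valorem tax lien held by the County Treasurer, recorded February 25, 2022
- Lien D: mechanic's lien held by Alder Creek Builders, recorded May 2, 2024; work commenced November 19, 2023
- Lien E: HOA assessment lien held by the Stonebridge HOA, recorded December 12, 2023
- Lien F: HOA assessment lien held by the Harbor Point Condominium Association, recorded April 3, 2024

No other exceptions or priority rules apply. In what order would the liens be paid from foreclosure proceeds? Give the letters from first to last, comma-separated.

Effective dates: B missed the 45-day window (131 days after the deed), so its recording date stands; D's effective date is November 19, 2023, when work began.
By effective date: C (February 25, 2022), B (April 19, 2023), D (November 19, 2023), E (December 12, 2023), A (January 11, 2024), F (April 3, 2024).
A is already junior to D, so the subordination agreement changes nothing.

C, B, D, E, A, F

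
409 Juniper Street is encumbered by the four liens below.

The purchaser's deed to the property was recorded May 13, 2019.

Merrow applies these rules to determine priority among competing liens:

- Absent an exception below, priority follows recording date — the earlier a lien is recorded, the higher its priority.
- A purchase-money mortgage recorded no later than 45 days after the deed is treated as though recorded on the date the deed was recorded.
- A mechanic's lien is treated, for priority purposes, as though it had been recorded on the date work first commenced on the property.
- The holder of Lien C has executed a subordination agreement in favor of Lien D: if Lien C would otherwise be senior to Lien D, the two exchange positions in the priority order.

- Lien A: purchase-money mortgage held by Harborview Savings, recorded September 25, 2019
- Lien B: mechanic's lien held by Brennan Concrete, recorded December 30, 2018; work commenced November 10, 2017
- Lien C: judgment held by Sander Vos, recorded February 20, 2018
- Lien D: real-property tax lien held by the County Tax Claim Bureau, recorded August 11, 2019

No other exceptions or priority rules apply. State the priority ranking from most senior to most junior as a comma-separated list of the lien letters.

Adjusting effective dates: A was recorded 135 days after the deed — beyond 45 days — so no relation-back applies; B is treated as recorded November 10, 2017, the work-commencement date.
By effective date: B (November 10, 2017), C (February 20, 2018), D (August 11, 2019), A (September 25, 2019).
The subordination applies — C was senior to D — so C and D swap.

B, D, C, A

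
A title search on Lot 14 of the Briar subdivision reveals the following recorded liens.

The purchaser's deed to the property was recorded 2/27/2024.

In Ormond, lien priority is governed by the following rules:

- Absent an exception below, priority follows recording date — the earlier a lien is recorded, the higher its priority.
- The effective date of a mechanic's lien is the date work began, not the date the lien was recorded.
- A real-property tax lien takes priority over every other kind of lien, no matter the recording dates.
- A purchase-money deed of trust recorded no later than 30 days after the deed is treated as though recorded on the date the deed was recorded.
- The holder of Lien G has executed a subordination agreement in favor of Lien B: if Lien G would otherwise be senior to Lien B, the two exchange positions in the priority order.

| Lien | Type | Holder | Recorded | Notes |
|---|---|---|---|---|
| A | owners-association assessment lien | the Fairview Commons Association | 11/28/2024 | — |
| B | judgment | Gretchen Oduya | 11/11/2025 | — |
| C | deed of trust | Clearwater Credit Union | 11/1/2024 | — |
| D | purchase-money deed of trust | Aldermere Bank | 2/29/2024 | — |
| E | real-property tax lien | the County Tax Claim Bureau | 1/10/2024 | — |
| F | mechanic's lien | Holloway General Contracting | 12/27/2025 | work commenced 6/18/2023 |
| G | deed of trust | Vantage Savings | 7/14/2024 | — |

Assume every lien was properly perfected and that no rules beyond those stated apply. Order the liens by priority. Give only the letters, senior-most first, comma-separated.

E, F, D, B, C, A, G

Effective dates: D was recorded within the 30-day window, so its effective date is the deed date 2/27/2024; F relates back to 6/18/2023 (work commenced).
E is a real-property tax lien and takes priority over every other lien.
Remaining liens by effective date: F (6/18/2023), D (2/27/2024), G (7/14/2024), C (11/1/2024), A (11/28/2024), B (11/11/2025).
Because G would otherwise rank above B, the subordination swaps them.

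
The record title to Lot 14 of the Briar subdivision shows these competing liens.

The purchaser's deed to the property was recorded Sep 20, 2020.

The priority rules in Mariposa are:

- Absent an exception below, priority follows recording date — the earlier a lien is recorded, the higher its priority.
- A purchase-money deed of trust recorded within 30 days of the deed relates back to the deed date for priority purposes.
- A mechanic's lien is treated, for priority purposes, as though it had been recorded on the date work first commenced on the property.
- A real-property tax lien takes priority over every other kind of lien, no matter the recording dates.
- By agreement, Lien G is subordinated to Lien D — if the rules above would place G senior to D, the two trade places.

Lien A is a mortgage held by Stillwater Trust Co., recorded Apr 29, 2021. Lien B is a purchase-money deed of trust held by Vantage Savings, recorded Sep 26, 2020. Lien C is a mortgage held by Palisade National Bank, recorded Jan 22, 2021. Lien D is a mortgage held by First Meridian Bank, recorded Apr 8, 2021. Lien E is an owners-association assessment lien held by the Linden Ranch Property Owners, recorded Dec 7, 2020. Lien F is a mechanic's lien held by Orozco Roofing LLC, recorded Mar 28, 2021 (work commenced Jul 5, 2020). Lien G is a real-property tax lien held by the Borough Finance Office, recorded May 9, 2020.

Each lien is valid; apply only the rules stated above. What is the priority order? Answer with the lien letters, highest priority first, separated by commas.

First, effective dates: B was recorded within the 30-day window, so its effective date is the deed date Sep 20, 2020; F relates back to Jul 5, 2020 (work commenced).
G, as a real-property tax lien, has superpriority and ranks first.
The other liens, earliest effective date first: F (Jul 5, 2020), B (Sep 20, 2020), E (Dec 7, 2020), C (Jan 22, 2021), D (Apr 8, 2021), A (Apr 29, 2021).
G is senior to D before the subordination, so the two trade places.

D, F, B, E, C, G, A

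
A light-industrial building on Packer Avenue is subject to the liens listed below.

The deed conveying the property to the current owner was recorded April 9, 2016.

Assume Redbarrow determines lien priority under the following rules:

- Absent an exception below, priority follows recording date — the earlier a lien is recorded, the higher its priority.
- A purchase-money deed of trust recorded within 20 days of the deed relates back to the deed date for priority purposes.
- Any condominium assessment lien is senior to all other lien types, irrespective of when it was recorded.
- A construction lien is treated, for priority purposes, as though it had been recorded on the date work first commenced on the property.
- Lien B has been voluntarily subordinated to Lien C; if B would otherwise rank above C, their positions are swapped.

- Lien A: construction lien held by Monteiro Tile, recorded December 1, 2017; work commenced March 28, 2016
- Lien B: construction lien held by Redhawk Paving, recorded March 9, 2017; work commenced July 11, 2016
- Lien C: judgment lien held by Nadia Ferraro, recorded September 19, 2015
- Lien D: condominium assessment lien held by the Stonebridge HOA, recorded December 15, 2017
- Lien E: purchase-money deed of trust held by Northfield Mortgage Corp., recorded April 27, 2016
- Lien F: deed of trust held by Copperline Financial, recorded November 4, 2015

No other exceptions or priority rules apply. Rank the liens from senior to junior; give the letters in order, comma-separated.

D, C, F, A, E, B

Effective dates after the stated exceptions: A is treated as recorded March 28, 2016, the work-commencement date; B relates back to July 11, 2016 (work commenced); E relates back to the deed date April 9, 2016.
As a condominium assessment lien, D is senior to every other lien.
Ordering the rest by effective date: C (September 19, 2015), F (November 4, 2015), A (March 28, 2016), E (April 9, 2016), B (July 11, 2016).
Since B is not senior to C, the subordination leaves the order unchanged.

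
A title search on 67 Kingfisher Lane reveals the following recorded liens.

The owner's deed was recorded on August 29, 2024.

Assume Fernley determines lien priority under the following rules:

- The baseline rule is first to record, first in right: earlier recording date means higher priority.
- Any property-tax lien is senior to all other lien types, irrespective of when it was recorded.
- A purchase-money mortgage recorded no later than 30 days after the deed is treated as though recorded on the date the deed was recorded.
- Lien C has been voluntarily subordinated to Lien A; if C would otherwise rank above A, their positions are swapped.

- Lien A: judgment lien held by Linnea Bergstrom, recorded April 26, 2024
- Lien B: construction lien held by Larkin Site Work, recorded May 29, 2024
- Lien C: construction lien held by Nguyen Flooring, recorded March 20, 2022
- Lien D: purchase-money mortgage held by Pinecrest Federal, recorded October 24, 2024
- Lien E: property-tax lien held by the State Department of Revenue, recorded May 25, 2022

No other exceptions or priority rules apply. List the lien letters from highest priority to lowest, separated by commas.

E, A, C, B, D

Effective dates after the stated exceptions: D missed the 30-day window (56 days after the deed), so its recording date stands.
As a property-tax lien, E is senior to every other lien.
Among the remaining liens, by effective date: C (March 20, 2022), A (April 26, 2024), B (May 29, 2024), D (October 24, 2024).
Because C would otherwise rank above A, the subordination swaps them.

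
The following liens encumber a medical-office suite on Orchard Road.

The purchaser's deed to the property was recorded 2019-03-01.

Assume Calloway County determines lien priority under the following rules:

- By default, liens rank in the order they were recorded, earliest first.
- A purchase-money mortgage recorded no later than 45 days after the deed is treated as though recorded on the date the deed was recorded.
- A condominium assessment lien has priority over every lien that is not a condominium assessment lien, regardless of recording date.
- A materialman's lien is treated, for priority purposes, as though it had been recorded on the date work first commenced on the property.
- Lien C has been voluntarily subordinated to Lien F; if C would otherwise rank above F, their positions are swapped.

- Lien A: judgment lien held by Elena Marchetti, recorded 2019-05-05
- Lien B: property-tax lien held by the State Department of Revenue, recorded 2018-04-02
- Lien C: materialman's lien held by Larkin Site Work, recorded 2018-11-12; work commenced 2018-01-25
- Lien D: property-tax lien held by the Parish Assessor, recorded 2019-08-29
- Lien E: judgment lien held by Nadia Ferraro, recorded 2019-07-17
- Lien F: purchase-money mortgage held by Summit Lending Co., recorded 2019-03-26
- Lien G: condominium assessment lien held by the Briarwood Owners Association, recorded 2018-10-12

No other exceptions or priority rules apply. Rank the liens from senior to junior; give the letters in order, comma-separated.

Effective dates after the stated exceptions: C relates back to 2018-01-25 (work commenced); F relates back to the deed date 2019-03-01.
G, as a condominium assessment lien, has superpriority and ranks first.
Among the remaining liens, by effective date: C (2018-01-25), B (2018-04-02), F (2019-03-01), A (2019-05-05), E (2019-07-17), D (2019-08-29).
The subordination applies — C was senior to F — so C and F swap.

G, F, B, C, A, E, D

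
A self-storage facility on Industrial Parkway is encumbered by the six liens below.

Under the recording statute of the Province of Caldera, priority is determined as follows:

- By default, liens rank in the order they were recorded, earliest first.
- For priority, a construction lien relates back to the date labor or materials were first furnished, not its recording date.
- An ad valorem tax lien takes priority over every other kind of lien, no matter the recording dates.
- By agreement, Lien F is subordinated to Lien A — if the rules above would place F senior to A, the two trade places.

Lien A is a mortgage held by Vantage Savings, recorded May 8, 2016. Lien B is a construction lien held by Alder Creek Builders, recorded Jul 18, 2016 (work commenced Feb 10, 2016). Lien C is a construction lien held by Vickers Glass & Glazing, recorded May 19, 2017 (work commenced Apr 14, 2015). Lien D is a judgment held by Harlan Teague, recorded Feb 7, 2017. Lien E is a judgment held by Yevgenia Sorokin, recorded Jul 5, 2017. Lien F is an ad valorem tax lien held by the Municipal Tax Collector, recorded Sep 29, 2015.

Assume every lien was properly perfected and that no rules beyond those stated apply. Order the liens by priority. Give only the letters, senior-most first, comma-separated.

First, effective dates: B relates back to Feb 10, 2016 (work commenced); C relates back to Apr 14, 2015 (work commenced).
As an ad valorem tax lien, F is senior to every other lien.
Among the remaining liens, by effective date: C (Apr 14, 2015), B (Feb 10, 2016), A (May 8, 2016), D (Feb 7, 2017), E (Jul 5, 2017).
Because F would otherwise rank above A, the subordination swaps them.

A, C, B, F, D, E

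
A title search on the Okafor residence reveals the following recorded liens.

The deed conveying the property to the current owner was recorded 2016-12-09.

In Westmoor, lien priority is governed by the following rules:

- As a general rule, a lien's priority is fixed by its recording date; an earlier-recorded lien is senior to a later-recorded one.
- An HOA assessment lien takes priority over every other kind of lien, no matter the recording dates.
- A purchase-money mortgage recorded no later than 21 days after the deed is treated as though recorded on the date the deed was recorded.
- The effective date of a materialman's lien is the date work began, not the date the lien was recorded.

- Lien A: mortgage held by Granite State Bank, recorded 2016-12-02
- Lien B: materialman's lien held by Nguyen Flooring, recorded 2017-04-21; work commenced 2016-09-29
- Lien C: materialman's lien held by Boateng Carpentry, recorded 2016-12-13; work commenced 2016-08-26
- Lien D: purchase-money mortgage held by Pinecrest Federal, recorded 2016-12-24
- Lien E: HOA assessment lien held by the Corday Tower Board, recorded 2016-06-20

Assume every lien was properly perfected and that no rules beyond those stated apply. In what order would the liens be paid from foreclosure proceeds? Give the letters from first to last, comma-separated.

E, C, B, A, D

Adjusting effective dates: B relates back to 2016-09-29 (work commenced); C is treated as recorded 2016-08-26, the work-commencement date; D was recorded within the 21-day window, so its effective date is the deed date 2016-12-09.
E, as an HOA assessment lien, has superpriority and ranks first.
Remaining liens by effective date: C (2016-08-26), B (2016-09-29), A (2016-12-02), D (2016-12-09).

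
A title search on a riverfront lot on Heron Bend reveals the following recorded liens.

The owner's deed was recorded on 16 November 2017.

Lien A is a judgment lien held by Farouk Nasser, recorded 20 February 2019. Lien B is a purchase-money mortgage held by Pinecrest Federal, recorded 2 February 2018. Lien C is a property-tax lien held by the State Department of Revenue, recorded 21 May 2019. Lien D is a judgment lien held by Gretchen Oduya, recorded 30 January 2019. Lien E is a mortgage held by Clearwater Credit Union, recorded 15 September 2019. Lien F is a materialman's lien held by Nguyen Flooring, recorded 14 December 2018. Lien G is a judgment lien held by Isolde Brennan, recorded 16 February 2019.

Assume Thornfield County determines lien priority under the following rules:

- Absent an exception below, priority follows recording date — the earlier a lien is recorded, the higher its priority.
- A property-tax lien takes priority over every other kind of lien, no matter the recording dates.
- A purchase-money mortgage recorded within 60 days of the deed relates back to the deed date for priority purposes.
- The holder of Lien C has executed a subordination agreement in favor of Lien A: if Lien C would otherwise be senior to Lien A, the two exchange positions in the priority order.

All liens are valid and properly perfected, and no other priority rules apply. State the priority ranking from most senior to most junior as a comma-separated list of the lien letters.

Adjusting effective dates: B was recorded 78 days after the deed, outside the 60-day window, so it keeps its recording date.
C, as a property-tax lien, has superpriority and ranks first.
Ordering the rest by effective date: B (2 February 2018), F (14 December 2018), D (30 January 2019), G (16 February 2019), A (20 February 2019), E (15 September 2019).
The subordination applies — C was senior to A — so C and A swap.

A, B, F, D, G, C, E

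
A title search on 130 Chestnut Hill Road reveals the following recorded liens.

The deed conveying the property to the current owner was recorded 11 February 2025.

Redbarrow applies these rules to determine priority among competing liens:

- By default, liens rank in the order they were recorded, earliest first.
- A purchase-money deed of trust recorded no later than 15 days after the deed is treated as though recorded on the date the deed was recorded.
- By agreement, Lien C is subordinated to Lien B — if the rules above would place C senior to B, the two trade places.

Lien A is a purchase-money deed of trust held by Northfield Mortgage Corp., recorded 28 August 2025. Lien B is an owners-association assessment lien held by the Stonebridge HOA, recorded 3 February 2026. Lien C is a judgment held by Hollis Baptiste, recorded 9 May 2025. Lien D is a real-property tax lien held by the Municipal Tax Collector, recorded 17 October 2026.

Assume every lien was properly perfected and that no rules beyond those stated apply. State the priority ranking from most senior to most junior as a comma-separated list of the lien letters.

B, A, C, D

First, effective dates: A missed the 15-day window (198 days after the deed), so its recording date stands.
By effective date: C (9 May 2025), A (28 August 2025), B (3 February 2026), D (17 October 2026).
The subordination applies — C was senior to B — so C and B swap.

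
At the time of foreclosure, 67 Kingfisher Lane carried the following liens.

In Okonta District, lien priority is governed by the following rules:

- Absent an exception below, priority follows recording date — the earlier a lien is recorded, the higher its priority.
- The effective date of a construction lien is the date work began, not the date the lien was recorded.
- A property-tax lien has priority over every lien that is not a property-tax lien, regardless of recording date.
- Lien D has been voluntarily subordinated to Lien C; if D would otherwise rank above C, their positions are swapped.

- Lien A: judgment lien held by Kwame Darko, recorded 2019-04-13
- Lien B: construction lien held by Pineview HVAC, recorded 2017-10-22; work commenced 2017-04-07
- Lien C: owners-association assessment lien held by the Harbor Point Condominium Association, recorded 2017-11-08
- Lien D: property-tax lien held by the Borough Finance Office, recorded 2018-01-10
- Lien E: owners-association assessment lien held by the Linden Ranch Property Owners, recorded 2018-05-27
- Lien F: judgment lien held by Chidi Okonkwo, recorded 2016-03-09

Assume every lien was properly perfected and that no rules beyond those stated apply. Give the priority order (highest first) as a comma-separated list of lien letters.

C, F, B, D, E, A

First, effective dates: B's effective date is 2017-04-07, when work began.
D, as a property-tax lien, has superpriority and ranks first.
Ordering the rest by effective date: F (2016-03-09), B (2017-04-07), C (2017-11-08), E (2018-05-27), A (2019-04-13).
D would otherwise be senior to C, so under the subordination agreement D and C exchange positions.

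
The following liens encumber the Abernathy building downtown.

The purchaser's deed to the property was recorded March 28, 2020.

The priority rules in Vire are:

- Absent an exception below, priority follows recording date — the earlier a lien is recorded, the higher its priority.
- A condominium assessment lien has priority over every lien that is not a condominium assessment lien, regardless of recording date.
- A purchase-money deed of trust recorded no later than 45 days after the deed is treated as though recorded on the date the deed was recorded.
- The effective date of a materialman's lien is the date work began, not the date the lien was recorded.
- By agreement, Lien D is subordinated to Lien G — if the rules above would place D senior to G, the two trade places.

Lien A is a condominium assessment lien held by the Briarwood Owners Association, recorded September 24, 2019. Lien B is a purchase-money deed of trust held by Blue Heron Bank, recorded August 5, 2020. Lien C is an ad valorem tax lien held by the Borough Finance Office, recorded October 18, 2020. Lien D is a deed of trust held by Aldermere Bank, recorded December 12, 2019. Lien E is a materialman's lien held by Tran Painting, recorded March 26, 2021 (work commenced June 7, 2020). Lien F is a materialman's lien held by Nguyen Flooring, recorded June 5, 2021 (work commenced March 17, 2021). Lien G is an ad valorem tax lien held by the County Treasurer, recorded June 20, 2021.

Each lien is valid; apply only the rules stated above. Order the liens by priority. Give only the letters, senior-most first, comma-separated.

Effective dates after the stated exceptions: B was recorded 130 days after the deed — beyond 45 days — so no relation-back applies; E's effective date is June 7, 2020, when work began; F's effective date is March 17, 2021, when work began.
As a condominium assessment lien, A is senior to every other lien.
The other liens, earliest effective date first: D (December 12, 2019), E (June 7, 2020), B (August 5, 2020), C (October 18, 2020), F (March 17, 2021), G (June 20, 2021).
The subordination applies — D was senior to G — so D and G swap.

A, G, E, B, C, F, D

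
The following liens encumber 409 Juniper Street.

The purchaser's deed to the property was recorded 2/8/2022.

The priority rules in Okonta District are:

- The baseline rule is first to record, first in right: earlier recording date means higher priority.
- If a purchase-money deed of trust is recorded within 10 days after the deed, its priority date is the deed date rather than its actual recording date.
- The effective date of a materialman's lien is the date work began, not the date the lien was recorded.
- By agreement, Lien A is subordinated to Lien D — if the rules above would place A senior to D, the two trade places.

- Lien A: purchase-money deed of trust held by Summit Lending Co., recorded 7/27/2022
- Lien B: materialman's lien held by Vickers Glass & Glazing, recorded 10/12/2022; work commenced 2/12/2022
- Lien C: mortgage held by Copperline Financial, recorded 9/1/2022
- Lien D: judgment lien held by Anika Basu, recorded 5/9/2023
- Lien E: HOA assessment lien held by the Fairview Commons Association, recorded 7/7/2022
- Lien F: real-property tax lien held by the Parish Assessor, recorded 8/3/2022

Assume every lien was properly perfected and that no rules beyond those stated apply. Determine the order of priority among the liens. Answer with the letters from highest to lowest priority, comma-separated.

B, E, D, F, C, A

Effective dates after the stated exceptions: A was recorded 169 days after the deed — beyond 10 days — so no relation-back applies; B's effective date is 2/12/2022, when work began.
By effective date: B (2/12/2022), E (7/7/2022), A (7/27/2022), F (8/3/2022), C (9/1/2022), D (5/9/2023).
The subordination applies — A was senior to D — so A and D swap.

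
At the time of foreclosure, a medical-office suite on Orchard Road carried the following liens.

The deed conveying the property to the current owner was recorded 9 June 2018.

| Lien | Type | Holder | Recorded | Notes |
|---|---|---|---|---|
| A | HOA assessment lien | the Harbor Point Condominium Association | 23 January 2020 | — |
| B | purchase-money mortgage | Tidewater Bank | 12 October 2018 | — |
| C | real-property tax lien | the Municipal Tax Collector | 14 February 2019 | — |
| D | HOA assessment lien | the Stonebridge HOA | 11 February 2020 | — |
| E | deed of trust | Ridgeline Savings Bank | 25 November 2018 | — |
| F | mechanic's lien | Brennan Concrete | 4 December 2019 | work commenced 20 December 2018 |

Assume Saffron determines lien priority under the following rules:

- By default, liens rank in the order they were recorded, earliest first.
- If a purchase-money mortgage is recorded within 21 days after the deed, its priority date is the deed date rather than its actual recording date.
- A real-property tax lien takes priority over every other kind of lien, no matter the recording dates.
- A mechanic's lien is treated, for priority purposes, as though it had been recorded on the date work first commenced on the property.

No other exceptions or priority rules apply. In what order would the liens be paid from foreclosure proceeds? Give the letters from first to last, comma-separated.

C, B, E, F, A, D

Effective dates: B missed the 21-day window (125 days after the deed), so its recording date stands; F is treated as recorded 20 December 2018, the work-commencement date.
C, as a real-property tax lien, has superpriority and ranks first.
Among the remaining liens, by effective date: B (12 October 2018), E (25 November 2018), F (20 December 2018), A (23 January 2020), D (11 February 2020).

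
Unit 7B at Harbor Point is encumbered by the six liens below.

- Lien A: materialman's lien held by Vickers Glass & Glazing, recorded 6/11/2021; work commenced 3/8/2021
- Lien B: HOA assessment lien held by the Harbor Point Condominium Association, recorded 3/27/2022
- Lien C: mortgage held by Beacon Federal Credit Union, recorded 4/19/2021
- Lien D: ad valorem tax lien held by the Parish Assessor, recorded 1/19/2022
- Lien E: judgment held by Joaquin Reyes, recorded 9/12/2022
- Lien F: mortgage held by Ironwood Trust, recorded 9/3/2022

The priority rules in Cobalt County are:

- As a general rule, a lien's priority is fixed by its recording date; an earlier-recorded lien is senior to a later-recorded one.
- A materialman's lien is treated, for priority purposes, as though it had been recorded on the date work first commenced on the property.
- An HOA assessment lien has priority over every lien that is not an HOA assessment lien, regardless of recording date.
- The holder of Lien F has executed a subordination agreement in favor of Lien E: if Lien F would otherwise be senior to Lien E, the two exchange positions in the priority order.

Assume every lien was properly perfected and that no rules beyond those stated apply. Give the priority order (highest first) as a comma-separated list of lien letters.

B, A, C, D, E, F

Adjusting effective dates: A's effective date is 3/8/2021, when work began.
B is an HOA assessment lien and takes priority over every other lien.
Among the remaining liens, by effective date: A (3/8/2021), C (4/19/2021), D (1/19/2022), F (9/3/2022), E (9/12/2022).
Because F would otherwise rank above E, the subordination swaps them.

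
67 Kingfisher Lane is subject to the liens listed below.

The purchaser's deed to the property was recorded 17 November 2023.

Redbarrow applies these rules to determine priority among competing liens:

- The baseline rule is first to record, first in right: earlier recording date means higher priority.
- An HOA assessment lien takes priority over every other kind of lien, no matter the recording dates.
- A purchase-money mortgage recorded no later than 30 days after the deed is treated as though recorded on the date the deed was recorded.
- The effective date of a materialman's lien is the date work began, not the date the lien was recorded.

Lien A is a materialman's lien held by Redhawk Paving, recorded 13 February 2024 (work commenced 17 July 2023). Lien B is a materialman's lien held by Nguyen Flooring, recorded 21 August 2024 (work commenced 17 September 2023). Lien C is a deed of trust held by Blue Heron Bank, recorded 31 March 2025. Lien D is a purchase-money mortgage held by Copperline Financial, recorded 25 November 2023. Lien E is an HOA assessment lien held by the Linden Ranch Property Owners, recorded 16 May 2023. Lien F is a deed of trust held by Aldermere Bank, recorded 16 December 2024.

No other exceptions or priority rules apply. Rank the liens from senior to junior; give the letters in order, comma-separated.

First, effective dates: A is treated as recorded 17 July 2023, the work-commencement date; B relates back to 17 September 2023 (work commenced); D relates back to the deed date 17 November 2023.
E is an HOA assessment lien, so it outranks all other liens regardless of date.
Remaining liens by effective date: A (17 July 2023), B (17 September 2023), D (17 November 2023), F (16 December 2024), C (31 March 2025).

E, A, B, D, F, C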